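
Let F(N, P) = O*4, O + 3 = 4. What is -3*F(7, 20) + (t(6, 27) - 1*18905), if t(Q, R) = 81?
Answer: -18836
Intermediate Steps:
O = 1 (O = -3 + 4 = 1)
F(N, P) = 4 (F(N, P) = 1*4 = 4)
-3*F(7, 20) + (t(6, 27) - 1*18905) = -3*4 + (81 - 1*18905) = -12 + (81 - 18905) = -12 - 18824 = -18836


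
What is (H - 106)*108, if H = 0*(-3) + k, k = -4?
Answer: -11880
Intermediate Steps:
H = -4 (H = 0*(-3) - 4 = 0 - 4 = -4)
(H - 106)*108 = (-4 - 106)*108 = -110*108 = -11880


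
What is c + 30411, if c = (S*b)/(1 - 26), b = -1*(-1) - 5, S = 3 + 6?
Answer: 760311/25 ≈ 30412.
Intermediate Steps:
S = 9
b = -4 (b = 1 - 5 = -4)
c = 36/25 (c = (9*(-4))/(1 - 26) = -36/(-25) = -36*(-1/25) = 36/25 ≈ 1.4400)
c + 30411 = 36/25 + 30411 = 760311/25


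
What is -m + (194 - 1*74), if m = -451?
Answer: 571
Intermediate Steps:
-m + (194 - 1*74) = -1*(-451) + (194 - 1*74) = 451 + (194 - 74) = 451 + 120 = 571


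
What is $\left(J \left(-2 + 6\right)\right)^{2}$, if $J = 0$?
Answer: $0$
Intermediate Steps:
$\left(J \left(-2 + 6\right)\right)^{2} = \left(0 \left(-2 + 6\right)\right)^{2} = \left(0 \cdot 4\right)^{2} = 0^{2} = 0$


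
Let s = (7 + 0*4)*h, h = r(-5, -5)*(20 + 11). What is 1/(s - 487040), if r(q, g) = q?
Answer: -1/488125 ≈ -2.0487e-6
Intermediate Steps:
h = -155 (h = -5*(20 + 11) = -5*31 = -155)
s = -1085 (s = (7 + 0*4)*(-155) = (7 + 0)*(-155) = 7*(-155) = -1085)
1/(s - 487040) = 1/(-1085 - 487040) = 1/(-488125) = -1/488125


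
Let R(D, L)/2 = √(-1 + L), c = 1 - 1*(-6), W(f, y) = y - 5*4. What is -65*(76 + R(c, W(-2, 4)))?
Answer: -4940 - 130*I*√17 ≈ -4940.0 - 536.0*I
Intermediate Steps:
W(f, y) = -20 + y (W(f, y) = y - 20 = -20 + y)
c = 7 (c = 1 + 6 = 7)
R(D, L) = 2*√(-1 + L)
-65*(76 + R(c, W(-2, 4))) = -65*(76 + 2*√(-1 + (-20 + 4))) = -65*(76 + 2*√(-1 - 16)) = -65*(76 + 2*√(-17)) = -65*(76 + 2*(I*√17)) = -65*(76 + 2*I*√17) = -4940 - 130*I*√17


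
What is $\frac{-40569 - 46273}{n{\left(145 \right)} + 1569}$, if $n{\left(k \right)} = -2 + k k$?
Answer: $- \frac{43421}{11296} \approx -3.8439$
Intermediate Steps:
$n{\left(k \right)} = -2 + k^{2}$
$\frac{-40569 - 46273}{n{\left(145 \right)} + 1569} = \frac{-40569 - 46273}{\left(-2 + 145^{2}\right) + 1569} = - \frac{86842}{\left(-2 + 21025\right) + 1569} = - \frac{86842}{21023 + 1569} = - \frac{86842}{22592} = \left(-86842\right) \frac{1}{22592} = - \frac{43421}{11296}$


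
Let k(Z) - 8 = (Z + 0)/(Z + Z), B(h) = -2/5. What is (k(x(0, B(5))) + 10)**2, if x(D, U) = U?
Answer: 1369/4 ≈ 342.25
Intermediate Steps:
B(h) = -2/5 (B(h) = -2*1/5 = -2/5)
k(Z) = 17/2 (k(Z) = 8 + (Z + 0)/(Z + Z) = 8 + Z/((2*Z)) = 8 + Z*(1/(2*Z)) = 8 + 1/2 = 17/2)
(k(x(0, B(5))) + 10)**2 = (17/2 + 10)**2 = (37/2)**2 = 1369/4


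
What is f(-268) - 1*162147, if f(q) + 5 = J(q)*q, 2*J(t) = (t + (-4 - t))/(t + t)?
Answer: -162153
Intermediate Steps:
J(t) = -1/t (J(t) = ((t + (-4 - t))/(t + t))/2 = (-4*1/(2*t))/2 = (-2/t)/2 = -1/t)
f(q) = -6 (f(q) = -5 + (-1/q)*q = -5 - 1 = -6)
f(-268) - 1*162147 = -6 - 1*162147 = -6 - 162147 = -162153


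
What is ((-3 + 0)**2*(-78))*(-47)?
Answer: 32994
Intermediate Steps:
((-3 + 0)**2*(-78))*(-47) = ((-3)**2*(-78))*(-47) = (9*(-78))*(-47) = -702*(-47) = 32994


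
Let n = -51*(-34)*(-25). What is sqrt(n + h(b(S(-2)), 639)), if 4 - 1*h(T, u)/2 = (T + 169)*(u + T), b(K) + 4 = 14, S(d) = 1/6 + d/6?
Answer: 82*I*sqrt(41) ≈ 525.06*I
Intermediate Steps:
S(d) = 1/6 + d/6 (S(d) = 1*(1/6) + d*(1/6) = 1/6 + d/6)
b(K) = 10 (b(K) = -4 + 14 = 10)
n = -43350 (n = 1734*(-25) = -43350)
h(T, u) = 8 - 2*(169 + T)*(T + u) (h(T, u) = 8 - 2*(T + 169)*(u + T) = 8 - 2*(169 + T)*(T + u))
sqrt(n + h(b(S(-2)), 639)) = sqrt(-43350 + (8 - 338*10 - 338*639 - 2*10**2 - 2*10*639)) = sqrt(-43350 + (8 - 3380 - 215982 - 2*100 - 12780)) = sqrt(-43350 + (8 - 3380 - 215982 - 200 - 12780)) = sqrt(-43350 - 232334) = sqrt(-275684) = 82*I*sqrt(41)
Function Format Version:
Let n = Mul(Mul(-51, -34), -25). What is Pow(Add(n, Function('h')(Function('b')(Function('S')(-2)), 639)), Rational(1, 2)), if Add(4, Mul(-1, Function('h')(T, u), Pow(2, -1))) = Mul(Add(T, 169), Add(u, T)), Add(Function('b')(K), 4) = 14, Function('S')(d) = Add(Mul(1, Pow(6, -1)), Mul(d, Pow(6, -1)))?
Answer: Mul(82, I, Pow(41, Rational(1, 2))) ≈ Mul(525.06, I)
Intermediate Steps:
Function('S')(d) = Add(Rational(1, 6), Mul(Rational(1, 6), d)) (Function('S')(d) = Add(Mul(1, Rational(1, 6)), Mul(d, Rational(1, 6))) = Add(Rational(1, 6), Mul(Rational(1, 6), d)))
Function('b')(K) = 10 (Function('b')(K) = Add(-4, 14) = 10)
n = -43350 (n = Mul(1734, -25) = -43350)
Function('h')(T, u) = Add(8, Mul(-2, Add(169, T), Add(T, u))) (Function('h')(T, u) = Add(8, Mul(-2, Mul(Add(T, 169), Add(u, T)))) = Add(8, Mul(-2, Mul(Add(169, T), Add(T, u)))) = Add(8, Mul(-2, Add(169, T), Add(T, u))))
Pow(Add(n, Function('h')(Function('b')(Function('S')(-2)), 639)), Rational(1, 2)) = Pow(Add(-43350, Add(8, Mul(-338, 10), Mul(-338, 639), Mul(-2, Pow(10, 2)), Mul(-2, 10, 639))), Rational(1, 2)) = Pow(Add(-43350, Add(8, -3380, -215982, Mul(-2, 100), -12780)), Rational(1, 2)) = Pow(Add(-43350, Add(8, -3380, -215982, -200, -12780)), Rational(1, 2)) = Pow(Add(-43350, -232334), Rational(1, 2)) = Pow(-275684, Rational(1, 2)) = Mul(82, I, Pow(41, Rational(1, 2)))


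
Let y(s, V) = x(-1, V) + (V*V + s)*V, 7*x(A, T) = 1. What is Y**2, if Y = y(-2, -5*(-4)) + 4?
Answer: 3107951001/49 ≈ 6.3428e+7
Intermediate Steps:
x(A, T) = 1/7 (x(A, T) = (1/7)*1 = 1/7)
y(s, V) = 1/7 + V*(s + V**2) (y(s, V) = 1/7 + (V*V + s)*V = 1/7 + (V**2 + s)*V = 1/7 + (s + V**2)*V = 1/7 + V*(s + V**2))
Y = 55749/7 (Y = (1/7 + (-5*(-4))**3 - 5*(-4)*(-2)) + 4 = (1/7 + 20**3 + 20*(-2)) + 4 = (1/7 + 8000 - 40) + 4 = 55721/7 + 4 = 55749/7 ≈ 7964.1)
Y**2 = (55749/7)**2 = 3107951001/49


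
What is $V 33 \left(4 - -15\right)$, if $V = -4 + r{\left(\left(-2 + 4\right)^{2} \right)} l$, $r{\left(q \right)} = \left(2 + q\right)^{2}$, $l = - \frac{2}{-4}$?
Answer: $8778$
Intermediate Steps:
$l = \frac{1}{2}$ ($l = \left(-2\right) \left(- \frac{1}{4}\right) = \frac{1}{2} \approx 0.5$)
$V = 14$ ($V = -4 + \left(2 + \left(-2 + 4\right)^{2}\right)^{2} \cdot \frac{1}{2} = -4 + \left(2 + 2^{2}\right)^{2} \cdot \frac{1}{2} = -4 + \left(2 + 4\right)^{2} \cdot \frac{1}{2} = -4 + 6^{2} \cdot \frac{1}{2} = -4 + 36 \cdot \frac{1}{2} = -4 + 18 = 14$)
$V 33 \left(4 - -15\right) = 14 \cdot 33 \left(4 - -15\right) = 462 \left(4 + 15\right) = 462 \cdot 19 = 8778$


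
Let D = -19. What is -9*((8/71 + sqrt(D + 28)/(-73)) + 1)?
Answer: -49986/5183 ≈ -9.6442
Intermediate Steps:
-9*((8/71 + sqrt(D + 28)/(-73)) + 1) = -9*((8/71 + sqrt(-19 + 28)/(-73)) + 1) = -9*((8*(1/71) + sqrt(9)*(-1/73)) + 1) = -9*((8/71 + 3*(-1/73)) + 1) = -9*((8/71 - 3/73) + 1) = -9*(371/5183 + 1) = -9*5554/5183 = -49986/5183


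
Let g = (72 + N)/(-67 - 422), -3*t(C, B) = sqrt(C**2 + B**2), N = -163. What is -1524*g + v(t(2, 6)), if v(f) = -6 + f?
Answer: -47206/163 - 2*sqrt(10)/3 ≈ -291.72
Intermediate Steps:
t(C, B) = -sqrt(B**2 + C**2)/3 (t(C, B) = -sqrt(C**2 + B**2)/3 = -sqrt(B**2 + C**2)/3)
g = 91/489 (g = (72 - 163)/(-67 - 422) = -91/(-489) = -91*(-1/489) = 91/489 ≈ 0.18609)
-1524*g + v(t(2, 6)) = -1524*91/489 + (-6 - sqrt(6**2 + 2**2)/3) = -46228/163 + (-6 - sqrt(36 + 4)/3) = -46228/163 + (-6 - 2*sqrt(10)/3) = -47206/163 - 2*sqrt(10)/3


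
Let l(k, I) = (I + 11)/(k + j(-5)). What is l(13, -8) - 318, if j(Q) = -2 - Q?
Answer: -5085/16 ≈ -317.81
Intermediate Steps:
l(k, I) = (11 + I)/(3 + k) (l(k, I) = (I + 11)/(k + (-2 - 1*(-5))) = (11 + I)/(k + (-2 + 5)) = (11 + I)/(k + 3) = (11 + I)/(3 + k))
l(13, -8) - 318 = (11 - 8)/(3 + 13) - 318 = 3/16 - 318 = -5085/16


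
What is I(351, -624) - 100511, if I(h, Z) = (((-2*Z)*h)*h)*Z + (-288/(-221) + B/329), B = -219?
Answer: -6975928723784714/72709 ≈ -9.5943e+10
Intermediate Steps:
I(h, Z) = 46353/72709 - 2*Z²*h² (I(h, Z) = (((-2*Z)*h)*h)*Z + (-288/(-221) - 219/329) = ((-2*Z*h)*h)*Z + (-288*(-1/221) - 219*1/329) = (-2*Z*h²)*Z + (288/221 - 219/329) = -2*Z²*h² + 46353/72709 = 46353/72709 - 2*Z²*h²)
I(351, -624) - 100511 = (46353/72709 - 2*(-624)²*351²) - 100511 = (46353/72709 - 2*389376*123201) - 100511 = (46353/72709 - 95943025152) - 100511 = -6975921415730415/72709 - 100511 = -6975928723784714/72709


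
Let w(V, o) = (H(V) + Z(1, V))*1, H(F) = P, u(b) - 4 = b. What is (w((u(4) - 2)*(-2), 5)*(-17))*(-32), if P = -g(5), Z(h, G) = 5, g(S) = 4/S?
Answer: 11424/5 ≈ 2284.8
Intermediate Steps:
u(b) = 4 + b
P = -⅘ (P = -4/5 = -1*⅘ = -⅘ ≈ -0.80000)
H(F) = -⅘
w(V, o) = 21/5 (w(V, o) = (-⅘ + 5)*1 = (21/5)*1 = 21/5)
(w((u(4) - 2)*(-2), 5)*(-17))*(-32) = ((21/5)*(-17))*(-32) = -357/5*(-32) = 11424/5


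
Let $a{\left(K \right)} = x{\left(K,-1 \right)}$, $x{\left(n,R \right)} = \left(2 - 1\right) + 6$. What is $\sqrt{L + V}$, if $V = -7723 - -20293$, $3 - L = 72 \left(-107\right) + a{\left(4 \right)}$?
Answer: $\sqrt{20270} \approx 142.37$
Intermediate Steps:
$x{\left(n,R \right)} = 7$ ($x{\left(n,R \right)} = 1 + 6 = 7$)
$a{\left(K \right)} = 7$
$L = 7700$ ($L = 3 - \left(72 \left(-107\right) + 7\right) = 3 - \left(-7704 + 7\right) = 3 - -7697 = 3 + 7697 = 7700$)
$V = 12570$ ($V = -7723 + 20293 = 12570$)
$\sqrt{L + V} = \sqrt{7700 + 12570} = \sqrt{20270}$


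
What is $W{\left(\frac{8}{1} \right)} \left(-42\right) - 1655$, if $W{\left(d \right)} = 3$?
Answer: $-1781$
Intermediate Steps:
$W{\left(\frac{8}{1} \right)} \left(-42\right) - 1655 = 3 \left(-42\right) - 1655 = -126 - 1655 = -1781$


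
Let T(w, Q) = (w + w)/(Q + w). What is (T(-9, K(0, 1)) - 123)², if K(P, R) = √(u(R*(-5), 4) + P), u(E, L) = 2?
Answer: 91298673/6241 - 343980*√2/6241 ≈ 14551.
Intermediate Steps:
K(P, R) = √(2 + P)
T(w, Q) = 2*w/(Q + w) (T(w, Q) = (2*w)/(Q + w) = 2*w/(Q + w))
(T(-9, K(0, 1)) - 123)² = (2*(-9)/(√(2 + 0) - 9) - 123)² = (2*(-9)/(√2 - 9) - 123)² = (2*(-9)/(-9 + √2) - 123)² = (-18/(-9 + √2) - 123)² = (-123 - 18/(-9 + √2))²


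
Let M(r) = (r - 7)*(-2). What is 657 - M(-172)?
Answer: 299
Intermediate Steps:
M(r) = 14 - 2*r (M(r) = (-7 + r)*(-2) = 14 - 2*r)
657 - M(-172) = 657 - (14 - 2*(-172)) = 657 - (14 + 344) = 657 - 1*358 = 657 - 358 = 299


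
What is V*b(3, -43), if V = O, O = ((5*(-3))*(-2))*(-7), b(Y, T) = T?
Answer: 9030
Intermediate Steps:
O = -210 (O = -15*(-2)*(-7) = 30*(-7) = -210)
V = -210
V*b(3, -43) = -210*(-43) = 9030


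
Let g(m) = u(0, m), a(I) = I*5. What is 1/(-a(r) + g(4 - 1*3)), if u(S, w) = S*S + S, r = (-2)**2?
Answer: -1/20 ≈ -0.050000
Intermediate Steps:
r = 4
a(I) = 5*I
u(S, w) = S + S**2 (u(S, w) = S**2 + S = S + S**2)
g(m) = 0 (g(m) = 0*(1 + 0) = 0*1 = 0)
1/(-a(r) + g(4 - 1*3)) = 1/(-5*4 + 0) = 1/(-1*20 + 0) = 1/(-20 + 0) = 1/(-20) = -1/20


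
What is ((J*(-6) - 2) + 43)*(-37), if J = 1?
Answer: -1295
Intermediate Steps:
((J*(-6) - 2) + 43)*(-37) = ((1*(-6) - 2) + 43)*(-37) = ((-6 - 2) + 43)*(-37) = (-8 + 43)*(-37) = 35*(-37) = -1295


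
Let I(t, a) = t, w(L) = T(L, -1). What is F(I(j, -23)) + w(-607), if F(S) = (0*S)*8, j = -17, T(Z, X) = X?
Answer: -1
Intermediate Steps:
w(L) = -1
F(S) = 0 (F(S) = 0*8 = 0)
F(I(j, -23)) + w(-607) = 0 - 1 = -1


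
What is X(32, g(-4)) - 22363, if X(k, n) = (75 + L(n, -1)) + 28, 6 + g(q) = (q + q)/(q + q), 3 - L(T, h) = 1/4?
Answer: -89029/4 ≈ -22257.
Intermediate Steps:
L(T, h) = 11/4 (L(T, h) = 3 - 1/4 = 3 - 1*¼ = 3 - ¼ = 11/4)
g(q) = -5 (g(q) = -6 + (q + q)/(q + q) = -6 + (2*q)/((2*q)) = -6 + (2*q)*(1/(2*q)) = -6 + 1 = -5)
X(k, n) = 423/4 (X(k, n) = (75 + 11/4) + 28 = 311/4 + 28 = 423/4)
X(32, g(-4)) - 22363 = 423/4 - 22363 = -89029/4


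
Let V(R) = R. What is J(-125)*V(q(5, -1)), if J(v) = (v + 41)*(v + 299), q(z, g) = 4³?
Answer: -935424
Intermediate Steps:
q(z, g) = 64
J(v) = (41 + v)*(299 + v)
J(-125)*V(q(5, -1)) = (12259 + (-125)² + 340*(-125))*64 = (12259 + 15625 - 42500)*64 = -14616*64 = -935424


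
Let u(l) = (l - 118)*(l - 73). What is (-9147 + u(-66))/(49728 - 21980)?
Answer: 2347/3964 ≈ 0.59208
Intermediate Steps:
u(l) = (-118 + l)*(-73 + l)
(-9147 + u(-66))/(49728 - 21980) = (-9147 + (8614 + (-66)**2 - 191*(-66)))/(49728 - 21980) = (-9147 + (8614 + 4356 + 12606))/27748 = (-9147 + 25576)*(1/27748) = 16429*(1/27748) = 2347/3964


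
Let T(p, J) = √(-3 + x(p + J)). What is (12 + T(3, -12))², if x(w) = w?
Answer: 132 + 48*I*√3 ≈ 132.0 + 83.138*I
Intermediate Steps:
T(p, J) = √(-3 + J + p) (T(p, J) = √(-3 + (p + J)) = √(-3 + (J + p)) = √(-3 + J + p))
(12 + T(3, -12))² = (12 + √(-3 - 12 + 3))² = (12 + √(-12))² = (12 + 2*I*√3)²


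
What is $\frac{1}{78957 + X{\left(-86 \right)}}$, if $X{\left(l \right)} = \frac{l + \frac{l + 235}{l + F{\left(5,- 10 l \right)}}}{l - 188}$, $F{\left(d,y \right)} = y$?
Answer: $\frac{212076}{16744951147} \approx 1.2665 \cdot 10^{-5}$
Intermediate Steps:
$X{\left(l \right)} = \frac{l - \frac{235 + l}{9 l}}{-188 + l}$ ($X{\left(l \right)} = \frac{l + \frac{l + 235}{l - 10 l}}{l - 188} = \frac{l + \frac{235 + l}{\left(-9\right) l}}{-188 + l} = \frac{l + \left(235 + l\right) \left(- \frac{1}{9 l}\right)}{-188 + l} = \frac{l - \frac{235 + l}{9 l}}{-188 + l}$)
$\frac{1}{78957 + X{\left(-86 \right)}} = \frac{1}{78957 + \frac{235 - 86 - 9 \left(-86\right)^{2}}{9 \left(-86\right) \left(188 - -86\right)}} = \frac{1}{78957 + \frac{1}{9} \left(- \frac{1}{86}\right) \frac{1}{188 + 86} \left(235 - 86 - 66564\right)} = \frac{1}{78957 + \frac{1}{9} \left(- \frac{1}{86}\right) \frac{1}{274} \left(235 - 86 - 66564\right)} = \frac{1}{78957 + \frac{1}{9} \left(- \frac{1}{86}\right) \frac{1}{274} \left(-66415\right)} = \frac{1}{78957 + \frac{66415}{212076}} = \frac{1}{\frac{16744951147}{212076}} = \frac{212076}{16744951147}$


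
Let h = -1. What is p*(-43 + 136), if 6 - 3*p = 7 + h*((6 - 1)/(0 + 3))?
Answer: 62/3 ≈ 20.667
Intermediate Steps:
p = 2/9 (p = 2 - (7 - (6 - 1)/(0 + 3))/3 = 2 - (7 - 5/3)/3 = 2 - ⅓*16/3 = 2 - 16/9 = 2/9 ≈ 0.22222)
p*(-43 + 136) = 2*(-43 + 136)/9 = (2/9)*93 = 62/3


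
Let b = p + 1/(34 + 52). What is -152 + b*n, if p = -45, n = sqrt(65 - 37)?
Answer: -152 - 3869*sqrt(7)/43 ≈ -390.06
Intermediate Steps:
n = 2*sqrt(7) (n = sqrt(28) = 2*sqrt(7) ≈ 5.2915)
b = -3869/86 (b = -45 + 1/(34 + 52) = -45 + 1/86 = -3869/86 ≈ -44.988)
-152 + b*n = -152 - 3869*sqrt(7)/43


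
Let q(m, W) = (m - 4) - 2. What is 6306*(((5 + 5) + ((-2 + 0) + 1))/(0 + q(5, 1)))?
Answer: -56754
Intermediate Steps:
q(m, W) = -6 + m (q(m, W) = (-4 + m) - 2 = -6 + m)
6306*(((5 + 5) + ((-2 + 0) + 1))/(0 + q(5, 1))) = 6306*(((5 + 5) + ((-2 + 0) + 1))/(0 + (-6 + 5))) = 6306*((10 + (-2 + 1))/(0 - 1)) = 6306*((10 - 1)/(-1)) = 6306*(9*(-1)) = 6306*(-9) = -56754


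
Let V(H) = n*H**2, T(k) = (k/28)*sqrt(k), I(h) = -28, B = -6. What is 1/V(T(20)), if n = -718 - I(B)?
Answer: -49/345000 ≈ -0.00014203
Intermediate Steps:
T(k) = k**(3/2)/28 (T(k) = (k*(1/28))*sqrt(k) = (k/28)*sqrt(k) = k**(3/2)/28)
n = -690 (n = -718 - 1*(-28) = -718 + 28 = -690)
V(H) = -690*H**2
1/V(T(20)) = 1/(-690*(20**(3/2)/28)**2) = 1/(-690*((40*sqrt(5))/28)**2) = 1/(-690*(10*sqrt(5)/7)**2) = 1/(-690*500/49) = 1/(-345000/49) = -49/345000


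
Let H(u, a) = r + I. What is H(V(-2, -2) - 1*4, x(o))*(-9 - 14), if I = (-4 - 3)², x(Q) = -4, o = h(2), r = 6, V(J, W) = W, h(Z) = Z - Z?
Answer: -1265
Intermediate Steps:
h(Z) = 0
o = 0
I = 49 (I = (-7)² = 49)
H(u, a) = 55 (H(u, a) = 6 + 49 = 55)
H(V(-2, -2) - 1*4, x(o))*(-9 - 14) = 55*(-9 - 14) = 55*(-23) = -1265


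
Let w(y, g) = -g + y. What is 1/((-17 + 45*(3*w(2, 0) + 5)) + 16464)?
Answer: 1/16942 ≈ 5.9025e-5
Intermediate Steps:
w(y, g) = y - g
1/((-17 + 45*(3*w(2, 0) + 5)) + 16464) = 1/((-17 + 45*(3*(2 - 1*0) + 5)) + 16464) = 1/((-17 + 45*(3*(2 + 0) + 5)) + 16464) = 1/((-17 + 45*(3*2 + 5)) + 16464) = 1/((-17 + 45*(6 + 5)) + 16464) = 1/((-17 + 45*11) + 16464) = 1/((-17 + 495) + 16464) = 1/(478 + 16464) = 1/16942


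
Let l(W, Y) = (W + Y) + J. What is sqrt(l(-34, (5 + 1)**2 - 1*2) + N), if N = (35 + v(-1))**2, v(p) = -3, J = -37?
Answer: sqrt(987) ≈ 31.417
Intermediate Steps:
l(W, Y) = -37 + W + Y (l(W, Y) = (W + Y) - 37 = -37 + W + Y)
N = 1024 (N = (35 - 3)**2 = 32**2 = 1024)
sqrt(l(-34, (5 + 1)**2 - 1*2) + N) = sqrt((-37 - 34 + ((5 + 1)**2 - 1*2)) + 1024) = sqrt((-37 - 34 + (6**2 - 2)) + 1024) = sqrt((-37 - 34 + (36 - 2)) + 1024) = sqrt((-37 - 34 + 34) + 1024) = sqrt(-37 + 1024) = sqrt(987)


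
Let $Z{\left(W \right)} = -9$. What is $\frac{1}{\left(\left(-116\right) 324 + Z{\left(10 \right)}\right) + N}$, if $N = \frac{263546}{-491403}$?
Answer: $- \frac{491403}{18473576525} \approx -2.66 \cdot 10^{-5}$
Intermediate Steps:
$N = - \frac{263546}{491403}$ ($N = 263546 \left(- \frac{1}{491403}\right) = - \frac{263546}{491403} \approx -0.53631$)
$\frac{1}{\left(\left(-116\right) 324 + Z{\left(10 \right)}\right) + N} = \frac{1}{\left(\left(-116\right) 324 - 9\right) - \frac{263546}{491403}} = \frac{1}{\left(-37584 - 9\right) - \frac{263546}{491403}} = \frac{1}{-37593 - \frac{263546}{491403}} = \frac{1}{- \frac{18473576525}{491403}} = - \frac{491403}{18473576525}$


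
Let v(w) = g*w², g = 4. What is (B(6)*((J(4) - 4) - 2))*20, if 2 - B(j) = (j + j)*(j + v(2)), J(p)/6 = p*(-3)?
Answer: 408720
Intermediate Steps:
v(w) = 4*w²
J(p) = -18*p (J(p) = 6*(p*(-3)) = 6*(-3*p) = -18*p)
B(j) = 2 - 2*j*(16 + j) (B(j) = 2 - (j + j)*(j + 4*2²) = 2 - 2*j*(j + 4*4) = 2 - 2*j*(j + 16) = 2 - 2*j*(16 + j))
(B(6)*((J(4) - 4) - 2))*20 = ((2 - 32*6 - 2*6²)*((-18*4 - 4) - 2))*20 = ((2 - 192 - 2*36)*((-72 - 4) - 2))*20 = ((2 - 192 - 72)*(-76 - 2))*20 = -262*(-78)*20 = 20436*20 = 408720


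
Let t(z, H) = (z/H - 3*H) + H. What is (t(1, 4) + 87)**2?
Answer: 100489/16 ≈ 6280.6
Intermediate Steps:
t(z, H) = -2*H + z/H (t(z, H) = (z/H - 3*H) + H = (-3*H + z/H) + H = -2*H + z/H)
(t(1, 4) + 87)**2 = ((-2*4 + 1/4) + 87)**2 = ((-8 + 1*(1/4)) + 87)**2 = ((-8 + 1/4) + 87)**2 = (-31/4 + 87)**2 = (317/4)**2 = 100489/16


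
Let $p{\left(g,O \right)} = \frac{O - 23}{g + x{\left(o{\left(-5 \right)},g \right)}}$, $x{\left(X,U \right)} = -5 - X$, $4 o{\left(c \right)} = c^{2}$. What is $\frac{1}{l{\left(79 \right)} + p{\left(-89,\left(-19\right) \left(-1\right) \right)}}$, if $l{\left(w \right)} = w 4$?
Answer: $\frac{401}{126732} \approx 0.0031642$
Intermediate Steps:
$o{\left(c \right)} = \frac{c^{2}}{4}$
$p{\left(g,O \right)} = \frac{-23 + O}{- \frac{45}{4} + g}$ ($p{\left(g,O \right)} = \frac{O - 23}{g - \left(5 + \frac{\left(-5\right)^{2}}{4}\right)} = \frac{-23 + O}{g - \left(5 + \frac{1}{4} \cdot 25\right)} = \frac{-23 + O}{g - \frac{45}{4}} = \frac{-23 + O}{- \frac{45}{4} + g}$)
$l{\left(w \right)} = 4 w$
$\frac{1}{l{\left(79 \right)} + p{\left(-89,\left(-19\right) \left(-1\right) \right)}} = \frac{1}{4 \cdot 79 + \frac{4 \left(-23 - -19\right)}{-45 + 4 \left(-89\right)}} = \frac{1}{316 + \frac{4 \left(-23 + 19\right)}{-45 - 356}} = \frac{1}{316 + 4 \frac{1}{-401} \left(-4\right)} = \frac{1}{316 + 4 \left(- \frac{1}{401}\right) \left(-4\right)} = \frac{1}{316 + \frac{16}{401}} = \frac{1}{\frac{126732}{401}} = \frac{401}{126732}$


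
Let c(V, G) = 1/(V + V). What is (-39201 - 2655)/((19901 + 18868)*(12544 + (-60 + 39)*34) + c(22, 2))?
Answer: -1841664/20180039881 ≈ -9.1262e-5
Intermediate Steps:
c(V, G) = 1/(2*V)
(-39201 - 2655)/((19901 + 18868)*(12544 + (-60 + 39)*34) + c(22, 2)) = (-39201 - 2655)/((19901 + 18868)*(12544 + (-60 + 39)*34) + (1/2)/22) = -41856/(38769*(12544 - 21*34) + (1/2)*(1/22)) = -41856/(38769*(12544 - 714) + 1/44) = -41856/(38769*11830 + 1/44) = -41856/(458637270 + 1/44) = -41856/20180039881/44 = -41856*44/20180039881 = -1841664/20180039881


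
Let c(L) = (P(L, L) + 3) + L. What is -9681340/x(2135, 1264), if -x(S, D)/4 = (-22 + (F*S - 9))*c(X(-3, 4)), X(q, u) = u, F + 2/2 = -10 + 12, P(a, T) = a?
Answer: 2420335/23144 ≈ 104.58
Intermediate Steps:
F = 1 (F = -1 + (-10 + 12) = -1 + 2 = 1)
c(L) = 3 + 2*L (c(L) = (L + 3) + L = (3 + L) + L = 3 + 2*L)
x(S, D) = 1364 - 44*S (x(S, D) = -4*(-22 + (1*S - 9))*(3 + 2*4) = -4*(-22 + (S - 9))*(3 + 8) = -4*(-22 + (-9 + S))*11 = -4*(-31 + S)*11 = -4*(-341 + 11*S) = 1364 - 44*S)
-9681340/x(2135, 1264) = -9681340/(1364 - 44*2135) = -9681340/(1364 - 93940) = -9681340/(-92576) = -9681340*(-1/92576) = 2420335/23144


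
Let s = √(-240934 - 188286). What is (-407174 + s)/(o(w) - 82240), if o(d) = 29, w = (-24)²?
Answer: 407174/82211 - 2*I*√107305/82211 ≈ 4.9528 - 0.0079691*I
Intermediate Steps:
w = 576
s = 2*I*√107305 (s = √(-429220) = 2*I*√107305 ≈ 655.15*I)
(-407174 + s)/(o(w) - 82240) = (-407174 + 2*I*√107305)/(29 - 82240) = (-407174 + 2*I*√107305)/(-82211) = (-407174 + 2*I*√107305)*(-1/82211) = 407174/82211 - 2*I*√107305/82211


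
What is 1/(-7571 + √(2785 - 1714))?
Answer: -7571/57318970 - 3*√119/57318970 ≈ -0.00013266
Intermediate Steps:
1/(-7571 + √(2785 - 1714)) = 1/(-7571 + √1071) = 1/(-7571 + 3*√119)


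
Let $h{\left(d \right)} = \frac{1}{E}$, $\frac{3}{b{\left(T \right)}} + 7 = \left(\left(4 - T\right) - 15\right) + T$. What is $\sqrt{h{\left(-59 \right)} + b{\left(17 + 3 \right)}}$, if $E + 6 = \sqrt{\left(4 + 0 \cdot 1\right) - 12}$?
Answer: $\frac{\sqrt{6} \sqrt{\frac{6 - i \sqrt{2}}{-3 + i \sqrt{2}}}}{6} \approx 0.058065 - 0.55354 i$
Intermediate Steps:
$E = -6 + 2 i \sqrt{2}$ ($E = -6 + \sqrt{\left(4 + 0 \cdot 1\right) - 12} = -6 + \sqrt{\left(4 + 0\right) - 12} = -6 + \sqrt{4 - 12} = -6 + \sqrt{-8} = -6 + 2 i \sqrt{2} \approx -6.0 + 2.8284 i$)
$b{\left(T \right)} = - \frac{1}{6}$ ($b{\left(T \right)} = \frac{3}{-7 + \left(\left(\left(4 - T\right) - 15\right) + T\right)} = \frac{3}{-7 + \left(\left(-11 - T\right) + T\right)} = \frac{3}{-7 - 11} = \frac{3}{-18} = 3 \left(- \frac{1}{18}\right) = - \frac{1}{6}$)
$h{\left(d \right)} = \frac{1}{-6 + 2 i \sqrt{2}}$
$\sqrt{h{\left(-59 \right)} + b{\left(17 + 3 \right)}} = \sqrt{\left(- \frac{3}{22} - \frac{i \sqrt{2}}{22}\right) - \frac{1}{6}} = \sqrt{- \frac{10}{33} - \frac{i \sqrt{2}}{22}}$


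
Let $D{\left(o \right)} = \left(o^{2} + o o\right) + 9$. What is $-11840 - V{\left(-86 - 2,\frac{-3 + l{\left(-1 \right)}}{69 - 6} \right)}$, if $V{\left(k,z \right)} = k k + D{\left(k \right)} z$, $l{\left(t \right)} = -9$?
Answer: $- \frac{349276}{21} \approx -16632.0$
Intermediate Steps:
$D{\left(o \right)} = 9 + 2 o^{2}$ ($D{\left(o \right)} = \left(o^{2} + o^{2}\right) + 9 = 2 o^{2} + 9 = 9 + 2 o^{2}$)
$V{\left(k,z \right)} = k^{2} + z \left(9 + 2 k^{2}\right)$ ($V{\left(k,z \right)} = k k + \left(9 + 2 k^{2}\right) z = k^{2} + z \left(9 + 2 k^{2}\right)$)
$-11840 - V{\left(-86 - 2,\frac{-3 + l{\left(-1 \right)}}{69 - 6} \right)} = -11840 - \left(\left(-86 - 2\right)^{2} + \frac{-3 - 9}{69 - 6} \left(9 + 2 \left(-86 - 2\right)^{2}\right)\right) = -11840 - \left(\left(-86 - 2\right)^{2} + - \frac{12}{63} \left(9 + 2 \left(-86 - 2\right)^{2}\right)\right) = -11840 - \left(\left(-88\right)^{2} + \left(-12\right) \frac{1}{63} \left(9 + 2 \left(-88\right)^{2}\right)\right) = -11840 - \left(7744 - \frac{4 \left(9 + 2 \cdot 7744\right)}{21}\right) = -11840 - \left(7744 - \frac{4 \left(9 + 15488\right)}{21}\right) = -11840 - \left(7744 - \frac{61988}{21}\right) = -11840 - \frac{100636}{21} = - \frac{349276}{21}$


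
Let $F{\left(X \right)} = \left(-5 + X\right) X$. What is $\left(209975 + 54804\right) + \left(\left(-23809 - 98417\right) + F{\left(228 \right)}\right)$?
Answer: $193397$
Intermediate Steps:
$F{\left(X \right)} = X \left(-5 + X\right)$
$\left(209975 + 54804\right) + \left(\left(-23809 - 98417\right) + F{\left(228 \right)}\right) = \left(209975 + 54804\right) + \left(\left(-23809 - 98417\right) + 228 \left(-5 + 228\right)\right) = 264779 + \left(-122226 + 228 \cdot 223\right) = 264779 + \left(-122226 + 50844\right) = 264779 - 71382 = 193397$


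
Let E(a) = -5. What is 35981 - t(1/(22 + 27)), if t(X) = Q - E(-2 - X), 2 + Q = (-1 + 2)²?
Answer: 35977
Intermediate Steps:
Q = -1 (Q = -2 + (-1 + 2)² = -2 + 1² = -2 + 1 = -1)
t(X) = 4 (t(X) = -1 - 1*(-5) = -1 + 5 = 4)
35981 - t(1/(22 + 27)) = 35981 - 1*4 = 35981 - 4 = 35977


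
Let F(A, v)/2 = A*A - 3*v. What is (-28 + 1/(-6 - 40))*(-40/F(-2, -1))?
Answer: 12890/161 ≈ 80.062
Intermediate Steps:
F(A, v) = -6*v + 2*A² (F(A, v) = 2*(A*A - 3*v) = 2*(A² - 3*v) = -6*v + 2*A²)
(-28 + 1/(-6 - 40))*(-40/F(-2, -1)) = (-28 + 1/(-6 - 40))*(-40/(-6*(-1) + 2*(-2)²)) = (-28 + 1/(-46))*(-40/(6 + 2*4)) = (-28 - 1/46)*(-40/(6 + 8)) = -(-25780)/(23*14) = -1289/46*(-20/7) = 12890/161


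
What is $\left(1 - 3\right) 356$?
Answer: $-712$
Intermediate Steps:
$\left(1 - 3\right) 356 = \left(-2\right) 356 = -712$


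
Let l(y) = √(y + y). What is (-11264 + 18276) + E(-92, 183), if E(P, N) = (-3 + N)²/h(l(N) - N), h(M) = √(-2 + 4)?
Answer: 7012 + 16200*√2 ≈ 29922.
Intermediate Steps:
l(y) = √2*√y (l(y) = √(2*y) = √2*√y)
h(M) = √2
E(P, N) = √2*(-3 + N)²/2 (E(P, N) = (-3 + N)²/(√2) = (-3 + N)²*(√2/2) = √2*(-3 + N)²/2)
(-11264 + 18276) + E(-92, 183) = (-11264 + 18276) + √2*(-3 + 183)²/2 = 7012 + (½)*√2*180² = 7012 + (½)*√2*32400 = 7012 + 16200*√2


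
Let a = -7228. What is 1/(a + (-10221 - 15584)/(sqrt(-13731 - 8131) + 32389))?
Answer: (-sqrt(21862) + 32389*I)/(13*(-18010269*I + 556*sqrt(21862))) ≈ -0.00013834 - 6.96e-11*I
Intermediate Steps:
1/(a + (-10221 - 15584)/(sqrt(-13731 - 8131) + 32389)) = 1/(-7228 + (-10221 - 15584)/(sqrt(-13731 - 8131) + 32389)) = 1/(-7228 - 25805/(sqrt(-21862) + 32389)) = 1/(-7228 - 25805/(I*sqrt(21862) + 32389)) = 1/(-7228 - 25805/(32389 + I*sqrt(21862)))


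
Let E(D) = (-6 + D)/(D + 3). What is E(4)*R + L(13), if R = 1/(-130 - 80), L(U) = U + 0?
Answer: 9556/735 ≈ 13.001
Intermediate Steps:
L(U) = U
E(D) = (-6 + D)/(3 + D)
R = -1/210 (R = 1/(-210) = -1/210 ≈ -0.0047619)
E(4)*R + L(13) = ((-6 + 4)/(3 + 4))*(-1/210) + 13 = (-2/7)*(-1/210) + 13 = ((⅐)*(-2))*(-1/210) + 13 = -2/7*(-1/210) + 13 = 1/735 + 13 = 9556/735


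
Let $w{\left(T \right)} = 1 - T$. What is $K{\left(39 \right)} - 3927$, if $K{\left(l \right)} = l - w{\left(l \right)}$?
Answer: $-3850$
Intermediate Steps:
$K{\left(l \right)} = -1 + 2 l$ ($K{\left(l \right)} = l - \left(1 - l\right) = l + \left(-1 + l\right) = -1 + 2 l$)
$K{\left(39 \right)} - 3927 = \left(-1 + 2 \cdot 39\right) - 3927 = \left(-1 + 78\right) - 3927 = 77 - 3927 = -3850$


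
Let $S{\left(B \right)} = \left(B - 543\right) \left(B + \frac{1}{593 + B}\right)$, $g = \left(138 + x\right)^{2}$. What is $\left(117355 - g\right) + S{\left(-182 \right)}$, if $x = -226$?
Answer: $\frac{99280846}{411} \approx 2.4156 \cdot 10^{5}$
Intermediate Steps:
$g = 7744$ ($g = \left(138 - 226\right)^{2} = \left(-88\right)^{2} = 7744$)
$S{\left(B \right)} = \left(-543 + B\right) \left(B + \frac{1}{593 + B}\right)$
$\left(117355 - g\right) + S{\left(-182 \right)} = \left(117355 - 7744\right) + \frac{-543 + \left(-182\right)^{3} - -58603636 + 50 \left(-182\right)^{2}}{593 - 182} = \left(117355 - 7744\right) + \frac{-543 - 6028568 + 58603636 + 50 \cdot 33124}{411} = 109611 + \frac{-543 - 6028568 + 58603636 + 1656200}{411} = 109611 + \frac{1}{411} \cdot 54230725 = 109611 + \frac{54230725}{411} = \frac{99280846}{411}$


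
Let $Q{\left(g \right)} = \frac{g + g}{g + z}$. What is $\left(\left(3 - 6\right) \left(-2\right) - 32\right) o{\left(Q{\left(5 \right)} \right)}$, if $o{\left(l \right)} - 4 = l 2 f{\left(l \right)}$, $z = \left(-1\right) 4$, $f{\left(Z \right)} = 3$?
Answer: $-1664$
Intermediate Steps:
$z = -4$
$Q{\left(g \right)} = \frac{2 g}{-4 + g}$ ($Q{\left(g \right)} = \frac{g + g}{g - 4} = \frac{2 g}{-4 + g}$)
$o{\left(l \right)} = 4 + 6 l$ ($o{\left(l \right)} = 4 + l 2 \cdot 3 = 4 + 2 l 3 = 4 + 6 l$)
$\left(\left(3 - 6\right) \left(-2\right) - 32\right) o{\left(Q{\left(5 \right)} \right)} = \left(\left(3 - 6\right) \left(-2\right) - 32\right) \left(4 + 6 \cdot 2 \cdot 5 \frac{1}{-4 + 5}\right) = \left(\left(-3\right) \left(-2\right) - 32\right) \left(4 + 6 \cdot 2 \cdot 5 \cdot 1^{-1}\right) = \left(6 - 32\right) \left(4 + 6 \cdot 2 \cdot 5 \cdot 1\right) = - 26 \left(4 + 6 \cdot 10\right) = - 26 \left(4 + 60\right) = \left(-26\right) 64 = -1664$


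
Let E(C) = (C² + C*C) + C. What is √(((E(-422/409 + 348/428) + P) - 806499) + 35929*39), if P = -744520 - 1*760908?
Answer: I*√1744165368755215/43763 ≈ 954.3*I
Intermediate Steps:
P = -1505428 (P = -744520 - 760908 = -1505428)
E(C) = C + 2*C² (E(C) = (C² + C²) + C = 2*C² + C = C + 2*C²)
√(((E(-422/409 + 348/428) + P) - 806499) + 35929*39) = √((((-422/409 + 348/428)*(1 + 2*(-422/409 + 348/428)) - 1505428) - 806499) + 35929*39) = √((((-422*1/409 + 348*(1/428))*(1 + 2*(-422*1/409 + 348*(1/428))) - 1505428) - 806499) + 1401231) = √((((-422/409 + 87/107)*(1 + 2*(-422/409 + 87/107)) - 1505428) - 806499) + 1401231) = √(((-9571*(1 + 2*(-9571/43763))/43763 - 1505428) - 806499) + 1401231) = √(((-9571*(1 - 19142/43763)/43763 - 1505428) - 806499) + 1401231) = √(((-9571/43763*24621/43763 - 1505428) - 806499) + 1401231) = √(((-235647591/1915200169 - 1505428) - 806499) + 1401231) = √((-2883196195664923/1915200169 - 806499) + 1401231) = √(-4427803216763254/1915200169 + 1401231) = √(-1744165368755215/1915200169) = I*√1744165368755215/43763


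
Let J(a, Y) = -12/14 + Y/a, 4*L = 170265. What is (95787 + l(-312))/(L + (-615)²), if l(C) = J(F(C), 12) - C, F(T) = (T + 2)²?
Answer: 21548406928/94355424625 ≈ 0.22837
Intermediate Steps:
L = 170265/4 (L = (¼)*170265 = 170265/4 ≈ 42566.)
F(T) = (2 + T)²
J(a, Y) = -6/7 + Y/a (J(a, Y) = -12*1/14 + Y/a = -6/7 + Y/a)
l(C) = -6/7 - C + 12/(2 + C)² (l(C) = (-6/7 + 12/((2 + C)²)) - C = (-6/7 + 12/(2 + C)²) - C = -6/7 - C + 12/(2 + C)²)
(95787 + l(-312))/(L + (-615)²) = (95787 + (-6/7 - 1*(-312) + 12/(2 - 312)²))/(170265/4 + (-615)²) = (95787 + (-6/7 + 312 + 12/(-310)²))/(170265/4 + 378225) = (95787 + (-6/7 + 312 + 12*(1/96100)))/(1683165/4) = (95787 + (-6/7 + 312 + 3/24025))*(4/1683165) = (95787 + 52326471/168175)*(4/1683165) = (16161305196/168175)*(4/1683165) = 21548406928/94355424625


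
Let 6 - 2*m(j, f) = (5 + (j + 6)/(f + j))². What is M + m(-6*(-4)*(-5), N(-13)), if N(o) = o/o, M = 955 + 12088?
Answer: 368986131/28322 ≈ 13028.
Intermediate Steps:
M = 13043
N(o) = 1
m(j, f) = 3 - (5 + (6 + j)/(f + j))²/2 (m(j, f) = 3 - (5 + (j + 6)/(f + j))²/2 = 3 - (5 + (6 + j)/(f + j))²/2)
M + m(-6*(-4)*(-5), N(-13)) = 13043 + (3 - (6 + 5*1 + 6*(-6*(-4)*(-5)))²/(2*(1 - 6*(-4)*(-5))²)) = 13043 + (3 - (6 + 5 + 6*(24*(-5)))²/(2*(1 + 24*(-5))²)) = 13043 + (3 - (6 + 5 + 6*(-120))²/(2*(1 - 120)²)) = 13043 + (3 - ½*(6 + 5 - 720)²/(-119)²) = 13043 + (3 - ½*1/14161*(-709)²) = 13043 + (3 - ½*1/14161*502681) = 13043 + (3 - 502681/28322) = 13043 - 417715/28322 = 368986131/28322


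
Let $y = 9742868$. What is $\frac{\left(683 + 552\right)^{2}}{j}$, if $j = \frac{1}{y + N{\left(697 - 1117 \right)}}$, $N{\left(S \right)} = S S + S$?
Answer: $15128474940800$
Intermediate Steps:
$N{\left(S \right)} = S + S^{2}$ ($N{\left(S \right)} = S^{2} + S = S + S^{2}$)
$j = \frac{1}{9918848}$ ($j = \frac{1}{9742868 + \left(697 - 1117\right) \left(1 + \left(697 - 1117\right)\right)} = \frac{1}{9742868 - 420 \left(1 - 420\right)} = \frac{1}{9742868 - -175980} = \frac{1}{9742868 + 175980} = \frac{1}{9918848} \approx 1.0082 \cdot 10^{-7}$)
$\frac{\left(683 + 552\right)^{2}}{j} = \left(683 + 552\right)^{2} \frac{1}{\frac{1}{9918848}} = 1235^{2} \cdot 9918848 = 1525225 \cdot 9918848 = 15128474940800$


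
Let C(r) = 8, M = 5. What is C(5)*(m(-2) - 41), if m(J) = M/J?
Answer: -348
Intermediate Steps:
m(J) = 5/J
C(5)*(m(-2) - 41) = 8*(5/(-2) - 41) = 8*(5*(-½) - 41) = 8*(-5/2 - 41) = 8*(-87/2) = -348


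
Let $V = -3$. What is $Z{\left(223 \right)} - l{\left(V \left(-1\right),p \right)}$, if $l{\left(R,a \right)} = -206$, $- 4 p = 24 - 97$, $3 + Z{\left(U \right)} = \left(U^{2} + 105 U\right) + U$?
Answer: $73570$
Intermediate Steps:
$Z{\left(U \right)} = -3 + U^{2} + 106 U$ ($Z{\left(U \right)} = -3 + \left(\left(U^{2} + 105 U\right) + U\right) = -3 + \left(U^{2} + 106 U\right) = -3 + U^{2} + 106 U$)
$p = \frac{73}{4}$ ($p = - \frac{24 - 97}{4} = \left(- \frac{1}{4}\right) \left(-73\right) = \frac{73}{4} \approx 18.25$)
$Z{\left(223 \right)} - l{\left(V \left(-1\right),p \right)} = \left(-3 + 223^{2} + 106 \cdot 223\right) - -206 = \left(-3 + 49729 + 23638\right) + 206 = 73364 + 206 = 73570$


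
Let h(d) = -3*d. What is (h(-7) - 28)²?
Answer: 49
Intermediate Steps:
(h(-7) - 28)² = (-3*(-7) - 28)² = (21 - 28)² = (-7)² = 49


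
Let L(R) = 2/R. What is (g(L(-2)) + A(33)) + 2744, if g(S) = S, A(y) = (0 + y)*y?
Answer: 3832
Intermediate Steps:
A(y) = y**2 (A(y) = y*y = y**2)
(g(L(-2)) + A(33)) + 2744 = (2/(-2) + 33**2) + 2744 = (2*(-1/2) + 1089) + 2744 = (-1 + 1089) + 2744 = 1088 + 2744 = 3832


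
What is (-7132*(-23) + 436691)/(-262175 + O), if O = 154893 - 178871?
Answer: -600727/286153 ≈ -2.0993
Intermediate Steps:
O = -23978
(-7132*(-23) + 436691)/(-262175 + O) = (-7132*(-23) + 436691)/(-262175 - 23978) = (164036 + 436691)/(-286153) = 600727*(-1/286153) = -600727/286153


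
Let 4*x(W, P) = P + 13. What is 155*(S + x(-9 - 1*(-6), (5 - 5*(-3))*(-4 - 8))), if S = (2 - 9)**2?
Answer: -4805/4 ≈ -1201.3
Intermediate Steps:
S = 49 (S = (-7)**2 = 49)
x(W, P) = 13/4 + P/4 (x(W, P) = (P + 13)/4 = (13 + P)/4 = 13/4 + P/4)
155*(S + x(-9 - 1*(-6), (5 - 5*(-3))*(-4 - 8))) = 155*(49 + (13/4 + ((5 - 5*(-3))*(-4 - 8))/4)) = 155*(49 + (13/4 + ((5 + 15)*(-12))/4)) = 155*(49 + (13/4 + (20*(-12))/4)) = 155*(49 + (13/4 + (1/4)*(-240))) = 155*(49 + (13/4 - 60)) = 155*(49 - 227/4) = 155*(-31/4) = -4805/4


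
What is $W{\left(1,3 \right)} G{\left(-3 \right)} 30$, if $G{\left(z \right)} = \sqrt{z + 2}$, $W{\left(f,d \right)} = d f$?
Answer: $90 i \approx 90.0 i$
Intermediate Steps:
$G{\left(z \right)} = \sqrt{2 + z}$
$W{\left(1,3 \right)} G{\left(-3 \right)} 30 = 3 \cdot 1 \sqrt{2 - 3} \cdot 30 = 3 \sqrt{-1} \cdot 30 = 3 i 30 = 90 i$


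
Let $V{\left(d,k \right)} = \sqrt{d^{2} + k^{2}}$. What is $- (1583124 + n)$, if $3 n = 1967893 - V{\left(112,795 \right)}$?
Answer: $- \frac{6717265}{3} + \frac{\sqrt{644569}}{3} \approx -2.2388 \cdot 10^{6}$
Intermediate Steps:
$n = \frac{1967893}{3} - \frac{\sqrt{644569}}{3}$ ($n = \frac{1967893 - \sqrt{112^{2} + 795^{2}}}{3} = \frac{1967893 - \sqrt{12544 + 632025}}{3} = \frac{1967893 - \sqrt{644569}}{3} = \frac{1967893}{3} - \frac{\sqrt{644569}}{3} \approx 6.557 \cdot 10^{5}$)
$- (1583124 + n) = - (1583124 + \left(\frac{1967893}{3} - \frac{\sqrt{644569}}{3}\right)) = - (\frac{6717265}{3} - \frac{\sqrt{644569}}{3}) = - \frac{6717265}{3} + \frac{\sqrt{644569}}{3}$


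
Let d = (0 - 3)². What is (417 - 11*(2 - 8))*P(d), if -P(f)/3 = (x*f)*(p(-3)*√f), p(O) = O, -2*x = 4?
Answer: -234738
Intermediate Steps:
x = -2 (x = -½*4 = -2)
d = 9 (d = (-3)² = 9)
P(f) = -18*f^(3/2) (P(f) = -3*(-2*f)*(-3*√f) = -18*f^(3/2))
(417 - 11*(2 - 8))*P(d) = (417 - 11*(2 - 8))*(-18*9^(3/2)) = (417 - 11*(-6))*(-18*27) = (417 + 66)*(-486) = 483*(-486) = -234738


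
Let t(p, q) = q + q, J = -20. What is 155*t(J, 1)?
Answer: 310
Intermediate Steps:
t(p, q) = 2*q
155*t(J, 1) = 155*(2*1) = 155*2 = 310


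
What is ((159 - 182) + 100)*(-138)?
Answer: -10626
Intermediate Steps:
((159 - 182) + 100)*(-138) = (-23 + 100)*(-138) = 77*(-138) = -10626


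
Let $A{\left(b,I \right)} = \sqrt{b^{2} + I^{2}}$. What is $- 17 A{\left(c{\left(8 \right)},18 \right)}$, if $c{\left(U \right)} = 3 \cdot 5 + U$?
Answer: $- 17 \sqrt{853} \approx -496.5$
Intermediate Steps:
$c{\left(U \right)} = 15 + U$
$A{\left(b,I \right)} = \sqrt{I^{2} + b^{2}}$
$- 17 A{\left(c{\left(8 \right)},18 \right)} = - 17 \sqrt{18^{2} + \left(15 + 8\right)^{2}} = - 17 \sqrt{324 + 23^{2}} = - 17 \sqrt{324 + 529} = - 17 \sqrt{853}$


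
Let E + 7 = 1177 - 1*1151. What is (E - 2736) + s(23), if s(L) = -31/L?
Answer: -62522/23 ≈ -2718.3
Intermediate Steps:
E = 19 (E = -7 + (1177 - 1*1151) = -7 + (1177 - 1151) = -7 + 26 = 19)
(E - 2736) + s(23) = (19 - 2736) - 31/23 = -2717 - 31*1/23 = -2717 - 31/23 = -62522/23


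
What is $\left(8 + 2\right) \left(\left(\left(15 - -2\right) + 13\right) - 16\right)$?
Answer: $140$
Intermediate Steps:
$\left(8 + 2\right) \left(\left(\left(15 - -2\right) + 13\right) - 16\right) = 10 \left(\left(\left(15 + 2\right) + 13\right) - 16\right) = 10 \left(\left(17 + 13\right) - 16\right) = 10 \left(30 - 16\right) = 10 \cdot 14 = 140$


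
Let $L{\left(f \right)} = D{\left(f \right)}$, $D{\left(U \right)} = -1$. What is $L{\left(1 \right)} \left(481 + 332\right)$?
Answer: $-813$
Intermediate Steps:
$L{\left(f \right)} = -1$
$L{\left(1 \right)} \left(481 + 332\right) = - (481 + 332) = \left(-1\right) 813 = -813$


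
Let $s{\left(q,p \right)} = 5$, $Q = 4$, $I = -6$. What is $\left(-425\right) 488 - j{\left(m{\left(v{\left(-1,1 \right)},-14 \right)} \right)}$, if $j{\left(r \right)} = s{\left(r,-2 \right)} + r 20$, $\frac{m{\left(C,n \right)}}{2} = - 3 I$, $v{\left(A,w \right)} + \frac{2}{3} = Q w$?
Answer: $-208125$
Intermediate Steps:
$v{\left(A,w \right)} = - \frac{2}{3} + 4 w$
$m{\left(C,n \right)} = 36$ ($m{\left(C,n \right)} = 2 \left(\left(-3\right) \left(-6\right)\right) = 2 \cdot 18 = 36$)
$j{\left(r \right)} = 5 + 20 r$ ($j{\left(r \right)} = 5 + r 20 = 5 + 20 r$)
$\left(-425\right) 488 - j{\left(m{\left(v{\left(-1,1 \right)},-14 \right)} \right)} = \left(-425\right) 488 - \left(5 + 20 \cdot 36\right) = -207400 - \left(5 + 720\right) = -207400 - 725 = -208125$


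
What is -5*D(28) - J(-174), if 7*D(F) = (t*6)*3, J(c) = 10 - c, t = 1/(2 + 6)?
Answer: -5197/28 ≈ -185.61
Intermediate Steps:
t = ⅛ (t = 1/8 = ⅛ ≈ 0.12500)
D(F) = 9/28 (D(F) = (((⅛)*6)*3)/7 = ((¾)*3)/7 = (⅐)*(9/4) = 9/28)
-5*D(28) - J(-174) = -5*9/28 - (10 - 1*(-174)) = -45/28 - (10 + 174) = -45/28 - 1*184 = -45/28 - 184 = -5197/28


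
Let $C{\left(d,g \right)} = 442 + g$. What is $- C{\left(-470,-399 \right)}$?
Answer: $-43$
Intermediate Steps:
$- C{\left(-470,-399 \right)} = - (442 - 399) = \left(-1\right) 43 = -43$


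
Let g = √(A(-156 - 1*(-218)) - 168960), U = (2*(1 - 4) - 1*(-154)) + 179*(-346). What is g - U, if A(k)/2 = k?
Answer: 61786 + 2*I*√42209 ≈ 61786.0 + 410.9*I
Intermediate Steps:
A(k) = 2*k
U = -61786 (U = (2*(-3) + 154) - 61934 = (-6 + 154) - 61934 = 148 - 61934 = -61786)
g = 2*I*√42209 (g = √(2*(-156 - 1*(-218)) - 168960) = √(2*(-156 + 218) - 168960) = √(2*62 - 168960) = √(124 - 168960) = √(-168836) = 2*I*√42209 ≈ 410.9*I)
g - U = 2*I*√42209 - 1*(-61786) = 2*I*√42209 + 61786 = 61786 + 2*I*√42209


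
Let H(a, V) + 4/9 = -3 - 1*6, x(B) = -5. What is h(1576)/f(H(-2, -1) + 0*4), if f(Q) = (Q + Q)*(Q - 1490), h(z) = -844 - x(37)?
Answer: -67959/2294150 ≈ -0.029623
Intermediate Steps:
H(a, V) = -85/9 (H(a, V) = -4/9 + (-3 - 1*6) = -4/9 + (-3 - 6) = -4/9 - 9 = -85/9)
h(z) = -839 (h(z) = -844 - 1*(-5) = -844 + 5 = -839)
f(Q) = 2*Q*(-1490 + Q) (f(Q) = (2*Q)*(-1490 + Q) = 2*Q*(-1490 + Q))
h(1576)/f(H(-2, -1) + 0*4) = -839*1/(2*(-1490 + (-85/9 + 0*4))*(-85/9 + 0*4)) = -839*1/(2*(-1490 + (-85/9 + 0))*(-85/9 + 0)) = -839*(-9/(170*(-1490 - 85/9))) = -839/(2*(-85/9)*(-13495/9)) = -839/2294150/81 = -839*81/2294150 = -67959/2294150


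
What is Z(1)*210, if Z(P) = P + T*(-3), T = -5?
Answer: 3360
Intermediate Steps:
Z(P) = 15 + P (Z(P) = P - 5*(-3) = P + 15 = 15 + P)
Z(1)*210 = (15 + 1)*210 = 16*210 = 3360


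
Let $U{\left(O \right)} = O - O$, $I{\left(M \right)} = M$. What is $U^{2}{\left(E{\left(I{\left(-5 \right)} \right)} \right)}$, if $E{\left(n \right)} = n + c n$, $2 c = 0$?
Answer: $0$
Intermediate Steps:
$c = 0$ ($c = \frac{1}{2} \cdot 0 = 0$)
$E{\left(n \right)} = n$ ($E{\left(n \right)} = n + 0 n = n + 0 = n$)
$U{\left(O \right)} = 0$
$U^{2}{\left(E{\left(I{\left(-5 \right)} \right)} \right)} = 0^{2} = 0$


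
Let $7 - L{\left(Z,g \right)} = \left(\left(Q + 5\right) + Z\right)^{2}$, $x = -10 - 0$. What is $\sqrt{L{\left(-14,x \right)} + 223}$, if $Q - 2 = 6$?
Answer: $\sqrt{229} \approx 15.133$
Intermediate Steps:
$Q = 8$ ($Q = 2 + 6 = 8$)
$x = -10$ ($x = -10 + 0 = -10$)
$L{\left(Z,g \right)} = 7 - \left(13 + Z\right)^{2}$ ($L{\left(Z,g \right)} = 7 - \left(\left(8 + 5\right) + Z\right)^{2} = 7 - \left(13 + Z\right)^{2}$)
$\sqrt{L{\left(-14,x \right)} + 223} = \sqrt{\left(7 - \left(13 - 14\right)^{2}\right) + 223} = \sqrt{\left(7 - \left(-1\right)^{2}\right) + 223} = \sqrt{\left(7 - 1\right) + 223} = \sqrt{6 + 223} = \sqrt{229}$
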